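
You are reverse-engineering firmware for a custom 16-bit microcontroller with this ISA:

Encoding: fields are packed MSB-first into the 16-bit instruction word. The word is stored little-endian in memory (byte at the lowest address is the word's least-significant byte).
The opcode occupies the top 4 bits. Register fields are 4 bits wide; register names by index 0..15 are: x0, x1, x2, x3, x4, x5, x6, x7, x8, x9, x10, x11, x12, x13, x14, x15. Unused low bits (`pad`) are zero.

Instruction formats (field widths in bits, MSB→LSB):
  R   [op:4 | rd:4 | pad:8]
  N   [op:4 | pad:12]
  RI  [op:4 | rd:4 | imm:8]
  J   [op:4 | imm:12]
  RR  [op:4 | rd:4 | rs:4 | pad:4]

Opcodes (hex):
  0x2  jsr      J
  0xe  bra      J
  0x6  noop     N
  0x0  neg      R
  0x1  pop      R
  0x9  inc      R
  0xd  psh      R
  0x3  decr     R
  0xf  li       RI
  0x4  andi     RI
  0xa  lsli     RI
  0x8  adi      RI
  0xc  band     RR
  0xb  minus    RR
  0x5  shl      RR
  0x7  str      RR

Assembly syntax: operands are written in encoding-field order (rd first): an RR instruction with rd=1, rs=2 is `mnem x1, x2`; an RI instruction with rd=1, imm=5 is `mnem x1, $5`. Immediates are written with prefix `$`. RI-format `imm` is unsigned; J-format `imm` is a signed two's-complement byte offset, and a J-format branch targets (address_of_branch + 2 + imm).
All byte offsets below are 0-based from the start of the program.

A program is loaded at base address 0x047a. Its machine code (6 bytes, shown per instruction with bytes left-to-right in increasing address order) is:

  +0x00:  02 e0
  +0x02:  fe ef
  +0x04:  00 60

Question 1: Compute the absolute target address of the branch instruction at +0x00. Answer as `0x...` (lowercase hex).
+0x00: 02 e0 ⇒ word 0xe002 (little)
  op=0xe002>>12=0xe ⇒ bra (J)
  imm: (w>>0)&0xfff=0x2 → $2
  target = base 0x047a + off 0x00 + 2 + imm 2 = 0x047e

0x047e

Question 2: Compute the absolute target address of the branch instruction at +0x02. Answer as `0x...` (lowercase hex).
+0x02: fe ef ⇒ word 0xeffe (little)
  op=0xeffe>>12=0xe ⇒ bra (J)
  imm: (w>>0)&0xfff=0xffe (s12→-2) → $-2
  target = base 0x047a + off 0x02 + 2 + imm -2 = 0x047c

0x047c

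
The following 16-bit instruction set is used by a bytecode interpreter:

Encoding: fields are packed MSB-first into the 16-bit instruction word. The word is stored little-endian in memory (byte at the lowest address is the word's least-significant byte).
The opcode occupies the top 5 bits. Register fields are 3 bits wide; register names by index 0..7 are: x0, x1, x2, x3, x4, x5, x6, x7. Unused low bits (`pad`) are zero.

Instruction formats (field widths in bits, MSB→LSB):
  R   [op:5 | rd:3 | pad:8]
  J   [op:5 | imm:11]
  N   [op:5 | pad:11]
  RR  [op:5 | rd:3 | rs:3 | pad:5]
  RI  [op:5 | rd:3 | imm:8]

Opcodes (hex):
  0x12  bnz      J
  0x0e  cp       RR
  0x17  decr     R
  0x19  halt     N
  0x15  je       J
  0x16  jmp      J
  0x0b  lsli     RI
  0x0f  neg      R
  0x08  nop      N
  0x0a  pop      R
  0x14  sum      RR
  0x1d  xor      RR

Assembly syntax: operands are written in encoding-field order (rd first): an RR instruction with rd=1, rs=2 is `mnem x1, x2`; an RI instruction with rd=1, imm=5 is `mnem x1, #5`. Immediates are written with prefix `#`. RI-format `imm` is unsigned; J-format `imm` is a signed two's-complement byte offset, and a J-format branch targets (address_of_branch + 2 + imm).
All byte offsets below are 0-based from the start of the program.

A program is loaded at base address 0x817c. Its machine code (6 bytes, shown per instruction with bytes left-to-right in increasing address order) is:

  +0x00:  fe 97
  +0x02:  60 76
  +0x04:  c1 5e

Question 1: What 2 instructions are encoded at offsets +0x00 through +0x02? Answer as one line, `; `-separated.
bnz #-2; cp x6, x3

[00] fe 97 → 0x97fe
  opcode bits[15:11]=0x12: bnz/J
  imm: (w>>0)&0x7ff=0x7fe (s11→-2) → #-2
[02] 60 76 → 0x7660
  opcode bits[15:11]=0xe: cp/RR
  rd: (w>>8)&0x7=0x6 → x6
  rs: (w>>5)&0x7=0x3 → x3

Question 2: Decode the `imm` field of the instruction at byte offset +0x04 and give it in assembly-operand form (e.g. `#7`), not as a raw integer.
[04] c1 5e → 0x5ec1
  opcode bits[15:11]=0xb: lsli/RI
  rd: (w>>8)&0x7=0x6 → x6
  imm: (w>>0)&0xff=0xc1 → #193

#193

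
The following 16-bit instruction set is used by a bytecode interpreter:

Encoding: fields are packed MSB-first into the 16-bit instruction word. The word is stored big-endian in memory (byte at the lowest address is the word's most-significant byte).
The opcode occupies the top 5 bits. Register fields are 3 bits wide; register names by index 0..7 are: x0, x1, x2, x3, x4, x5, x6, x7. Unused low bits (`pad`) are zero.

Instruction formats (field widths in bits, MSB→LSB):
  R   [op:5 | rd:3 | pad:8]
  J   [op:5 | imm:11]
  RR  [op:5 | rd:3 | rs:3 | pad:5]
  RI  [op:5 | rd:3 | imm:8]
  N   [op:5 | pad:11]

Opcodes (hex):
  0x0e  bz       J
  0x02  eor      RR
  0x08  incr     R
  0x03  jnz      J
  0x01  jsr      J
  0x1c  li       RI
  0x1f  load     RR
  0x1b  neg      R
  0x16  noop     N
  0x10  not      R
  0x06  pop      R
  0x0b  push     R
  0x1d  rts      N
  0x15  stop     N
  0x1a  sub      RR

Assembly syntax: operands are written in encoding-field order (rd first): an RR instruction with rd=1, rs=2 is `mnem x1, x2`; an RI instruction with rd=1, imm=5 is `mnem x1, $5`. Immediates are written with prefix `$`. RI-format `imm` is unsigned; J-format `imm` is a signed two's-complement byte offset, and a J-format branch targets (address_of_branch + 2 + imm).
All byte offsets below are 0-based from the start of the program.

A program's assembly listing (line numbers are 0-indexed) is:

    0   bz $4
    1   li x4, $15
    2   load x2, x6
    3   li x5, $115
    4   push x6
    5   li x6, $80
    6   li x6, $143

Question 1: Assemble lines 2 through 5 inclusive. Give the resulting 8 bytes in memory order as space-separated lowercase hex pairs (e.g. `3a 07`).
2. load fields op=0x1f:5|rd=2:3|rs=6:3|pad=0:5 → word fac0h → fa c0
3. li fields op=0x1c:5|rd=5:3|imm=115:8 → word e573h → e5 73
4. push fields op=0xb:5|rd=6:3|pad=0:8 → word 5e00h → 5e 00
5. li fields op=0x1c:5|rd=6:3|imm=80:8 → word e650h → e6 50

fa c0 e5 73 5e 00 e6 50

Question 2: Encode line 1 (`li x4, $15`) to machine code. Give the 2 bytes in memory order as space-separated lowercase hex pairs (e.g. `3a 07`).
e4 0f

L1: li op=0x1c:5|rd=4:3|imm=15:8 ⇒ 0xe40f ⇒ big e4 0f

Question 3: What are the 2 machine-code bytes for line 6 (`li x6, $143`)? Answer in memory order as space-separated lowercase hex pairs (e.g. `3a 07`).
e6 8f

L6: li op=0x1c:5|rd=6:3|imm=143:8 ⇒ 0xe68f ⇒ big e6 8f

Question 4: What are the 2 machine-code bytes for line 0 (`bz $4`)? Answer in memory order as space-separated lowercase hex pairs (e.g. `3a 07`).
0. bz fields op=0xe:5|imm=4:11 → word 7004h → 70 04

70 04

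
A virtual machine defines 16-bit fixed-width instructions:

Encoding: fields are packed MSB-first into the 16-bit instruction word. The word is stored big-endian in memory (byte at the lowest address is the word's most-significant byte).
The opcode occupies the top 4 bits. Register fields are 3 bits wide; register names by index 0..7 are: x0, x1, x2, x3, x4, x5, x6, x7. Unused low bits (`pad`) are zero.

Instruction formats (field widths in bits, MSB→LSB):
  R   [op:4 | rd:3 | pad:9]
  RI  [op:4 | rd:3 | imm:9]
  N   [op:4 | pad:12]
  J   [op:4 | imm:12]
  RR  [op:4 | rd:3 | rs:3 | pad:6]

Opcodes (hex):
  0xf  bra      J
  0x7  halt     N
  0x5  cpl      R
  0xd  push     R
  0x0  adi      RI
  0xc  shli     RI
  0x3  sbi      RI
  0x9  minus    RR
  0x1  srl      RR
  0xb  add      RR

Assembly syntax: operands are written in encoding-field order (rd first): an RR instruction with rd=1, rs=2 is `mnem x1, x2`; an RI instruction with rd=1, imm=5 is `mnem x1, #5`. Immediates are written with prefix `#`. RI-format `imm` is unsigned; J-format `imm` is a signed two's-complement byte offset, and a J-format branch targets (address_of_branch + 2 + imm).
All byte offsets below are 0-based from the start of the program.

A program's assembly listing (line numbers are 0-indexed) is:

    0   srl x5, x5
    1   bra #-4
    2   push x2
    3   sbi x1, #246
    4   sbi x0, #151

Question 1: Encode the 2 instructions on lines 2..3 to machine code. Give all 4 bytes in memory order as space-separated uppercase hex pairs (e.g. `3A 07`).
line 2 (push): pack op=0xd:4|rd=2:3|pad=0:9 = 0xd400; big→ d4 00
line 3 (sbi): pack op=0x3:4|rd=1:3|imm=246:9 = 0x32f6; big→ 32 f6

D4 00 32 F6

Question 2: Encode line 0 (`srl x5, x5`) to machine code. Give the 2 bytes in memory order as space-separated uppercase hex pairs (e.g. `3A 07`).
1B 40

line 0 (srl): pack op=0x1:4|rd=5:3|rs=5:3|pad=0:6 = 0x1b40; big→ 1b 40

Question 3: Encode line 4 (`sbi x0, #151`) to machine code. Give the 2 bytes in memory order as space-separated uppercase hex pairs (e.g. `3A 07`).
4. sbi fields op=0x3:4|rd=0:3|imm=151:9 → word 3097h → 30 97

30 97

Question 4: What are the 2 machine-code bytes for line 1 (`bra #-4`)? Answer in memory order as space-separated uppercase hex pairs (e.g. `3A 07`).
FF FC

L1: bra op=0xf:4|imm=-4:12 ⇒ 0xfffc ⇒ big ff fc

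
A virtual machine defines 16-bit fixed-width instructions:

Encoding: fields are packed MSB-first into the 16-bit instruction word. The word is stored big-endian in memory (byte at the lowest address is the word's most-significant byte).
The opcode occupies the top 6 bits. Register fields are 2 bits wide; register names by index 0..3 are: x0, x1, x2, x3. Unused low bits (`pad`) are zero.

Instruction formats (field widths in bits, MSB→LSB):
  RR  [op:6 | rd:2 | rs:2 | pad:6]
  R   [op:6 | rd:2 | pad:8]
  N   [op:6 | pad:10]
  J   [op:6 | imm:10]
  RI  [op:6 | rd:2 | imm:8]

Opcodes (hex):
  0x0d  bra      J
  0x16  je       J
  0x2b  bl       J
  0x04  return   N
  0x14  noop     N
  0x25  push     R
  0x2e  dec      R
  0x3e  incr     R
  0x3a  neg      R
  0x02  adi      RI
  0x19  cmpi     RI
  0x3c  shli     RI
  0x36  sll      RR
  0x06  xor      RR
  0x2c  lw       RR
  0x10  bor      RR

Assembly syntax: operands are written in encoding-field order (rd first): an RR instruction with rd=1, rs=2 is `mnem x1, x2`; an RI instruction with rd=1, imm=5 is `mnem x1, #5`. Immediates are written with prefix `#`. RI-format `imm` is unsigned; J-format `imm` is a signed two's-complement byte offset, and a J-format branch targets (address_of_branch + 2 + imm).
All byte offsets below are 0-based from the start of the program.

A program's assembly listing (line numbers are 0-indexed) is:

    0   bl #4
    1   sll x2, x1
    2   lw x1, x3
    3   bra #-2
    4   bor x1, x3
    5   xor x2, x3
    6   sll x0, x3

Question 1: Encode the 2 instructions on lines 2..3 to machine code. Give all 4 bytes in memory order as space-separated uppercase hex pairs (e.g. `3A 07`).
B1 C0 37 FE

line 2 (lw): pack op=0x2c:6|rd=1:2|rs=3:2|pad=0:6 = 0xb1c0; big→ b1 c0
line 3 (bra): pack op=0xd:6|imm=-2:10 = 0x37fe; big→ 37 fe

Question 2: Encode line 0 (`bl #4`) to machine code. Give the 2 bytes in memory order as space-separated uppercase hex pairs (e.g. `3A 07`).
line 0 (bl): pack op=0x2b:6|imm=4:10 = 0xac04; big→ ac 04

AC 04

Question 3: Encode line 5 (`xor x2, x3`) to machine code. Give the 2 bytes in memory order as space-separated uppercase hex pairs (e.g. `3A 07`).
1A C0

line 5 (xor): pack op=0x6:6|rd=2:2|rs=3:2|pad=0:6 = 0x1ac0; big→ 1a c0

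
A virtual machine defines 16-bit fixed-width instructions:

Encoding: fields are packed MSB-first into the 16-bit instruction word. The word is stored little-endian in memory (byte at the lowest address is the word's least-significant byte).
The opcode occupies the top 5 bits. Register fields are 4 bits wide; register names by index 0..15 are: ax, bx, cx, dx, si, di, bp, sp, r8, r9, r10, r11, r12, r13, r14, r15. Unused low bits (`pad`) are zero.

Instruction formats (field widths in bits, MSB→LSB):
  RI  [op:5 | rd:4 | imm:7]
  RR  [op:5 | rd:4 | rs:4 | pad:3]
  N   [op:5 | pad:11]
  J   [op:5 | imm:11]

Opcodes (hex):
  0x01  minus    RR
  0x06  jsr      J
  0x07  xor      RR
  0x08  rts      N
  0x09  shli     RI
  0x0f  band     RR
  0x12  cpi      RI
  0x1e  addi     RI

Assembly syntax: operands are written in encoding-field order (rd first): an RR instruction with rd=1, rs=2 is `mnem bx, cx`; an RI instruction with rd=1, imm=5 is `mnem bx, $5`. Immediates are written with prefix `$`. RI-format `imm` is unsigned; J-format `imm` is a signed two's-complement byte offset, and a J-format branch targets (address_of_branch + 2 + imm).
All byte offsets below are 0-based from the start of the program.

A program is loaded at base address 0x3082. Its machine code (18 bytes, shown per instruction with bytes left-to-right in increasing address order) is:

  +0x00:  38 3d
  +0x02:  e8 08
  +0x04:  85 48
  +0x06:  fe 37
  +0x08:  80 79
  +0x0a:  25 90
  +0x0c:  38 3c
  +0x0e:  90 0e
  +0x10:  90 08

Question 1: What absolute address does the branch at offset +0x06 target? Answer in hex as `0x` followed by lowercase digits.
+0x06: fe 37 ⇒ word 0x37fe (little)
  opcode bits[15:11]=0x6: jsr/J
  imm@[10:0]=0x7fe (s11→-2) ⇒ $-2
  target = base 0x3082 + off 0x06 + 2 + imm -2 = 0x3088

0x3088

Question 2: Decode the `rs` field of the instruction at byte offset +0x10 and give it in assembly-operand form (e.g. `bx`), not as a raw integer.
cx

[10] 90 08 → 0x0890
  op=0x0890>>11=0x1 ⇒ minus (RR)
  rd: (w>>7)&0xf=0x1 → bx
  rs: (w>>3)&0xf=0x2 → cx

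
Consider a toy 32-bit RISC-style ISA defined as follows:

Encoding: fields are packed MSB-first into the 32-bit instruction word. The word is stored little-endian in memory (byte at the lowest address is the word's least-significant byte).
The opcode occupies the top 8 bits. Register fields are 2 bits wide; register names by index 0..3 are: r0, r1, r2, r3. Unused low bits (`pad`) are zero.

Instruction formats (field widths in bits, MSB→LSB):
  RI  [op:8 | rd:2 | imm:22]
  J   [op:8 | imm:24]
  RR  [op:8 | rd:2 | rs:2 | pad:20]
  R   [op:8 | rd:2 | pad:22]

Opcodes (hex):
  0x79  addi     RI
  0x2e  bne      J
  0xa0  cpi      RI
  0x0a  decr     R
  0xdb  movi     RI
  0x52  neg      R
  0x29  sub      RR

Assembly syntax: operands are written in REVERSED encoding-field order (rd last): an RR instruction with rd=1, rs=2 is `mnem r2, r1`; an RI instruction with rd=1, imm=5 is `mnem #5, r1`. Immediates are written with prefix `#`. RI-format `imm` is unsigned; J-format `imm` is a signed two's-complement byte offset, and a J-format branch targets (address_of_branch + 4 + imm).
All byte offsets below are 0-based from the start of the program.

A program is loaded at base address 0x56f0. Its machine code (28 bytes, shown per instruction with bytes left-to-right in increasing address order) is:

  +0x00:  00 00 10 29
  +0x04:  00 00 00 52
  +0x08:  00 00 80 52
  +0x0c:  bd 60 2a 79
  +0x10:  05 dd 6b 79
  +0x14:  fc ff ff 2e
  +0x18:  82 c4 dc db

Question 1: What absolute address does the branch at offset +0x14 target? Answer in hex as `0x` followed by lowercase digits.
@+14  little-endian(fc ff ff 2e) = 0x2efffffc
  op=0x2efffffc>>24=0x2e ⇒ bne (J)
  imm: (w>>0)&0xffffff=0xfffffc (s24→-4) → #-4
  target = base 0x56f0 + off 0x14 + 4 + imm -4 = 0x5704

0x5704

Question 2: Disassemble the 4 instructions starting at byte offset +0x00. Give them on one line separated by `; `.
+0x00: 00 00 10 29 ⇒ word 0x29100000 (little)
  opcode bits[31:24]=0x29: sub/RR
  [23:22] rd=0 = r0
  [21:20] rs=1 = r1
+0x04: 00 00 00 52 ⇒ word 0x52000000 (little)
  opcode bits[31:24]=0x52: neg/R
  [23:22] rd=0 = r0
+0x08: 00 00 80 52 ⇒ word 0x52800000 (little)
  opcode bits[31:24]=0x52: neg/R
  [23:22] rd=2 = r2
+0x0c: bd 60 2a 79 ⇒ word 0x792a60bd (little)
  opcode bits[31:24]=0x79: addi/RI
  [23:22] rd=0 = r0
  [21:0] imm=2777277 = #2777277

sub r1, r0; neg r0; neg r2; addi #2777277, r0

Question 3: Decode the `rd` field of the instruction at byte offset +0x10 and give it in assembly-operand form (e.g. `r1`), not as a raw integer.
r1

@+10  little-endian(05 dd 6b 79) = 0x796bdd05
  opcode bits[31:24]=0x79: addi/RI
  rd@[23:22]=0x1 ⇒ r1
  imm@[21:0]=0x2bdd05 ⇒ #2874629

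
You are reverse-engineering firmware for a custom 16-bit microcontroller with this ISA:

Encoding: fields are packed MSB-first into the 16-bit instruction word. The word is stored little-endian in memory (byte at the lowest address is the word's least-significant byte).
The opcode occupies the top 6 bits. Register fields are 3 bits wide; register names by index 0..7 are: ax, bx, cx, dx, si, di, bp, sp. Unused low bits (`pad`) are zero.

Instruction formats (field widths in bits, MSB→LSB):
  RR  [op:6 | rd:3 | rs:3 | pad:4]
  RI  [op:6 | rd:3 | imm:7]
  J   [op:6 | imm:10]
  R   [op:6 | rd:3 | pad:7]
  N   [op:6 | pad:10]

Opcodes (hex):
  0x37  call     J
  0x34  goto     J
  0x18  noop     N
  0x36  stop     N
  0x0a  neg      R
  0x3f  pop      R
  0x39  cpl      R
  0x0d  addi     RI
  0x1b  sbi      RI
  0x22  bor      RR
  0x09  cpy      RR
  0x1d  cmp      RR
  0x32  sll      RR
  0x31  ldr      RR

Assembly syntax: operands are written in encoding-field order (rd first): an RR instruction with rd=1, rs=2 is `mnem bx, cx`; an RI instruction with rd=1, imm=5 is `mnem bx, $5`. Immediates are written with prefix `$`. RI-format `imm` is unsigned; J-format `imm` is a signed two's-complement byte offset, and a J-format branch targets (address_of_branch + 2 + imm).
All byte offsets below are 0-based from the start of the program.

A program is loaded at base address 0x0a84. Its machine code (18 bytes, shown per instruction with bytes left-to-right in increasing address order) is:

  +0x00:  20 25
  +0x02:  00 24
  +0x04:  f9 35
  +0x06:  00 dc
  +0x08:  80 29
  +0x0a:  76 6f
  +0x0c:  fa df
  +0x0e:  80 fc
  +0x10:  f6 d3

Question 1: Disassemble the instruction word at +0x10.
goto $-10

+0x10: f6 d3 ⇒ word 0xd3f6 (little)
  op=0xd3f6>>10=0x34 ⇒ goto (J)
  imm@[9:0]=0x3f6 (s10→-10) ⇒ $-10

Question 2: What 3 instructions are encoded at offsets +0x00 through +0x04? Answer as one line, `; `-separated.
off 0x00: read 20 25 as little → 0x2520
  op=0x2520>>10=0x9 ⇒ cpy (RR)
  rd: (w>>7)&0x7=0x2 → cx
  rs: (w>>4)&0x7=0x2 → cx
off 0x02: read 00 24 as little → 0x2400
  op=0x2400>>10=0x9 ⇒ cpy (RR)
  rd: (w>>7)&0x7=0x0 → ax
  rs: (w>>4)&0x7=0x0 → ax
off 0x04: read f9 35 as little → 0x35f9
  op=0x35f9>>10=0xd ⇒ addi (RI)
  rd: (w>>7)&0x7=0x3 → dx
  imm: (w>>0)&0x7f=0x79 → $121

cpy cx, cx; cpy ax, ax; addi dx, $121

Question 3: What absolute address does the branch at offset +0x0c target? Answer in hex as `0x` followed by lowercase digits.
0x0a8c

+0x0c: fa df ⇒ word 0xdffa (little)
  op=0xdffa>>10=0x37 ⇒ call (J)
  imm@[9:0]=0x3fa (s10→-6) ⇒ $-6
  target = base 0x0a84 + off 0x0c + 2 + imm -6 = 0x0a8c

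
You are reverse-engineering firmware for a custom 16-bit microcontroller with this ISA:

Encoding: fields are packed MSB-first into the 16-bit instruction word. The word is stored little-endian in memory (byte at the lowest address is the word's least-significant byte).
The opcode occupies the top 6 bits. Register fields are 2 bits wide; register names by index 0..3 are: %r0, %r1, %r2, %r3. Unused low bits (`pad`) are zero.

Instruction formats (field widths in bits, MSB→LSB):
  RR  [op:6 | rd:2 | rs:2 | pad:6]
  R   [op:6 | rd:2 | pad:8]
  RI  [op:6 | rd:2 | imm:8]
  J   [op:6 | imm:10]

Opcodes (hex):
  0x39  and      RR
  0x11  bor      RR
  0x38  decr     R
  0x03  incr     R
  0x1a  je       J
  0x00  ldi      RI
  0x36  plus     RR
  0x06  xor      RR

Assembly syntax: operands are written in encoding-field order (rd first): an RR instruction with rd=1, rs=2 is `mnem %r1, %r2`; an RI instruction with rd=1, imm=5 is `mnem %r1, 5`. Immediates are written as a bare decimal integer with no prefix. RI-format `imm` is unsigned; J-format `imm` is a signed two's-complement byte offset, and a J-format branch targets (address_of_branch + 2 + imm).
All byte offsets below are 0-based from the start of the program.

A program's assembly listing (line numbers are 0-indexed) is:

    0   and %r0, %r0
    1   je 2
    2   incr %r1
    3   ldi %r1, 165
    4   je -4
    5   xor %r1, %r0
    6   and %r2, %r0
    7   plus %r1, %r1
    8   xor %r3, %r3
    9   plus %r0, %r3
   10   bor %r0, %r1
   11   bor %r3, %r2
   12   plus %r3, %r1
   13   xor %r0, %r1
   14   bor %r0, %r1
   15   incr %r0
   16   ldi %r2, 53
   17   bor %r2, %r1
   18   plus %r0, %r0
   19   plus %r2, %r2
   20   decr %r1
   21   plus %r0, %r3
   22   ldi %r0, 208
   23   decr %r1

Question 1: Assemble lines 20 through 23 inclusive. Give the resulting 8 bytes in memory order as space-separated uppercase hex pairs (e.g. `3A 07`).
line 20 (decr): pack op=0x38:6|rd=1:2|pad=0:8 = 0xe100; little→ 00 e1
line 21 (plus): pack op=0x36:6|rd=0:2|rs=3:2|pad=0:6 = 0xd8c0; little→ c0 d8
line 22 (ldi): pack op=0x0:6|rd=0:2|imm=208:8 = 0x00d0; little→ d0 00
line 23 (decr): pack op=0x38:6|rd=1:2|pad=0:8 = 0xe100; little→ 00 e1

00 E1 C0 D8 D0 00 00 E1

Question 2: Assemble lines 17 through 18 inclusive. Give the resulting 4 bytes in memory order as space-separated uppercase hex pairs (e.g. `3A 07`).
40 46 00 D8

L17: bor op=0x11:6|rd=2:2|rs=1:2|pad=0:6 ⇒ 0x4640 ⇒ little 40 46
L18: plus op=0x36:6|rd=0:2|rs=0:2|pad=0:6 ⇒ 0xd800 ⇒ little 00 d8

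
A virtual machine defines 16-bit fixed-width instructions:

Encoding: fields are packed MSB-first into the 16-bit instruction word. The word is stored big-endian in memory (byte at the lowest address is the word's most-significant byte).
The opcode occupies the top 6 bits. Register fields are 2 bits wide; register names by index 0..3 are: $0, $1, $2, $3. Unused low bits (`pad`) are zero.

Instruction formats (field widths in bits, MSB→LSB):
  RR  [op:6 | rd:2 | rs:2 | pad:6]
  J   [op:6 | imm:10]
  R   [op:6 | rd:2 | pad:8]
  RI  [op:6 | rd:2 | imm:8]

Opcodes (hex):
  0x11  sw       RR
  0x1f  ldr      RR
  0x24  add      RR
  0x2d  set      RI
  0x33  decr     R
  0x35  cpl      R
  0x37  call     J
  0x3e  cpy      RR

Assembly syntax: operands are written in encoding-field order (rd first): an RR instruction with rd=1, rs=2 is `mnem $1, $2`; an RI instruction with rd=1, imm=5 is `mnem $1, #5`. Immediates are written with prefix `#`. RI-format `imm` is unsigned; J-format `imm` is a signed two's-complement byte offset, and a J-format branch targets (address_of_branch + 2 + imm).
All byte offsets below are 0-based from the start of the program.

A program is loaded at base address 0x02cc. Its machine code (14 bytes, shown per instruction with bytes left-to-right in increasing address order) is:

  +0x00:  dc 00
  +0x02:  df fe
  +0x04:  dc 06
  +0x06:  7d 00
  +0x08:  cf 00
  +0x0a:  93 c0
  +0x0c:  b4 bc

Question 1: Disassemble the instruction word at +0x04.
@+04  big-endian(dc 06) = 0xdc06
  top 6b → 0x37 → call [J]
  [9:0] imm=6 = #6

call #6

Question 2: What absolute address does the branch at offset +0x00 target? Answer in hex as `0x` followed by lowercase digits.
[00] dc 00 → 0xdc00
  op=0xdc00>>10=0x37 ⇒ call (J)
  imm@[9:0]=0x0 ⇒ #0
  target = base 0x02cc + off 0x00 + 2 + imm 0 = 0x02ce

0x02ce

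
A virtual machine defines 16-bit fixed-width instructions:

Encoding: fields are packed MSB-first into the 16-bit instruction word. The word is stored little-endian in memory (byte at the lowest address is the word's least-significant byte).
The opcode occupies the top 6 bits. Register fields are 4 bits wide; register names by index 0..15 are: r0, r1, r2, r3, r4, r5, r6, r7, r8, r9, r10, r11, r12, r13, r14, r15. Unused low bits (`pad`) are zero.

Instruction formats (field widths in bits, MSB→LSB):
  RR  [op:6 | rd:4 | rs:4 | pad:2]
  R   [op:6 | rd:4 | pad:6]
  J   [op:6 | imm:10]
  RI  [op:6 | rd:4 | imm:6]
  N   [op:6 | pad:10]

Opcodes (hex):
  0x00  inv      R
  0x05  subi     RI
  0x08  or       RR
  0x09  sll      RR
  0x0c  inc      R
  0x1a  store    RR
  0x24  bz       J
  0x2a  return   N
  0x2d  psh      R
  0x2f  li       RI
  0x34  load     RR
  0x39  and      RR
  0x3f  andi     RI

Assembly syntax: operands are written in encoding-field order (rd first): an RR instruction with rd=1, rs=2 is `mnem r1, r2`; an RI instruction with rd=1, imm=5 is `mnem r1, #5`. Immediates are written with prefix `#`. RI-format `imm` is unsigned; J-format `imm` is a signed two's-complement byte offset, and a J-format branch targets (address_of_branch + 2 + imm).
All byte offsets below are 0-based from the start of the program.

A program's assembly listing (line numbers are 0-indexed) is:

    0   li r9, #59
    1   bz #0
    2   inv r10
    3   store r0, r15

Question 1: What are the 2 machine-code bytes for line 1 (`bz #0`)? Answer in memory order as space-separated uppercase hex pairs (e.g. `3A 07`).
00 90

1. bz fields op=0x24:6|imm=0:10 → word 9000h → 00 90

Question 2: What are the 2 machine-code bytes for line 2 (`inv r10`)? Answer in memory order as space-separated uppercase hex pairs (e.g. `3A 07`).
80 02

2. inv fields op=0x0:6|rd=10:4|pad=0:6 → word 0280h → 80 02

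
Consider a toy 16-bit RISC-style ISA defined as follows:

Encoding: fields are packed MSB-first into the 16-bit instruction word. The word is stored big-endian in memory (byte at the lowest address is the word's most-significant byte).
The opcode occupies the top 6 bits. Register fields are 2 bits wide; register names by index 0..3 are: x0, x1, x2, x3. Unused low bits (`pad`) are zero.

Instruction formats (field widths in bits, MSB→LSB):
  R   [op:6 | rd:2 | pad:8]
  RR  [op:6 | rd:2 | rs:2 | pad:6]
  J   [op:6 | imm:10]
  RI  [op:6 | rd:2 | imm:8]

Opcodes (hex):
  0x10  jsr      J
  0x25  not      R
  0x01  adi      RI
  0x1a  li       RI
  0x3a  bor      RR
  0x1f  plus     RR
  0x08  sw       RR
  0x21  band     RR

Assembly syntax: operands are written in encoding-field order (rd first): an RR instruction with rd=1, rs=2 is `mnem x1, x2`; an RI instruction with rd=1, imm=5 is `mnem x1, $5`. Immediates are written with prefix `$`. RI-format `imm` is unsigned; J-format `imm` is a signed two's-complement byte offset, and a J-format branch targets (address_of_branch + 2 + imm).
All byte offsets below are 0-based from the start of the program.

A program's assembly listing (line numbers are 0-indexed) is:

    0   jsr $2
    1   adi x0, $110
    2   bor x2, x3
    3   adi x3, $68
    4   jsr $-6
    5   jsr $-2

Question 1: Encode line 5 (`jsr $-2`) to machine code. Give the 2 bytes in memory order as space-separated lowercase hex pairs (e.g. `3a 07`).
5. jsr fields op=0x10:6|imm=-2:10 → word 43feh → 43 fe

43 fe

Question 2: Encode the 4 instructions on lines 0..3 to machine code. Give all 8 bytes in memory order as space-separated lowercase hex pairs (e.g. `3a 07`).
line 0 (jsr): pack op=0x10:6|imm=2:10 = 0x4002; big→ 40 02
line 1 (adi): pack op=0x1:6|rd=0:2|imm=110:8 = 0x046e; big→ 04 6e
line 2 (bor): pack op=0x3a:6|rd=2:2|rs=3:2|pad=0:6 = 0xeac0; big→ ea c0
line 3 (adi): pack op=0x1:6|rd=3:2|imm=68:8 = 0x0744; big→ 07 44

40 02 04 6e ea c0 07 44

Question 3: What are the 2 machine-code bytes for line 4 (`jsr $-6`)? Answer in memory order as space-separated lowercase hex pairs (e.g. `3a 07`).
line 4 (jsr): pack op=0x10:6|imm=-6:10 = 0x43fa; big→ 43 fa

43 fa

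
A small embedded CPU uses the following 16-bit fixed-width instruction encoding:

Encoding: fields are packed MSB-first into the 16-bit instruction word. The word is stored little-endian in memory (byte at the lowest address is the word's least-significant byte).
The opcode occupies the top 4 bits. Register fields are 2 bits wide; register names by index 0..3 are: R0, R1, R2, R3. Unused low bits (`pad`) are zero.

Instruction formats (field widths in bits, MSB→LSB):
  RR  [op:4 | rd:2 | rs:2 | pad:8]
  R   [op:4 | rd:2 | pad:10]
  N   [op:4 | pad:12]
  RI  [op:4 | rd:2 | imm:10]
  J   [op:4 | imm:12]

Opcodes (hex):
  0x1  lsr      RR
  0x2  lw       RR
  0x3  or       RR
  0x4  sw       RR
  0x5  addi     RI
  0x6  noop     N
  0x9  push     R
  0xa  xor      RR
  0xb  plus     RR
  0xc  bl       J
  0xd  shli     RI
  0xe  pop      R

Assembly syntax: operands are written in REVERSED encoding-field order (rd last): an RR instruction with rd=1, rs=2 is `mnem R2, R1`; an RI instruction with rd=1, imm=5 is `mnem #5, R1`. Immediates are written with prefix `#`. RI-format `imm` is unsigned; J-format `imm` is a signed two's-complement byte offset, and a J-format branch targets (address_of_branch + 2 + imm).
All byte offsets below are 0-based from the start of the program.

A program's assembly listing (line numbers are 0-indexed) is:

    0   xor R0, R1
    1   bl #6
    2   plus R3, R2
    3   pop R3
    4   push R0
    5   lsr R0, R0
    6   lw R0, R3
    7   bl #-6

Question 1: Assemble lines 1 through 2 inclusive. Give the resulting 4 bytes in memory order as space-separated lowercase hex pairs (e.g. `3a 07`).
06 c0 00 bb

L1: bl op=0xc:4|imm=6:12 ⇒ 0xc006 ⇒ little 06 c0
L2: plus op=0xb:4|rd=2:2|rs=3:2|pad=0:8 ⇒ 0xbb00 ⇒ little 00 bb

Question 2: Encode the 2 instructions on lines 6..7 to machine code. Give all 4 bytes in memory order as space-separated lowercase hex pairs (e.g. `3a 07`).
line 6 (lw): pack op=0x2:4|rd=3:2|rs=0:2|pad=0:8 = 0x2c00; little→ 00 2c
line 7 (bl): pack op=0xc:4|imm=-6:12 = 0xcffa; little→ fa cf

00 2c fa cf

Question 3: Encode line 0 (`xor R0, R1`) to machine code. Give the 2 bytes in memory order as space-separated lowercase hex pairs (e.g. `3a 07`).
L0: xor op=0xa:4|rd=1:2|rs=0:2|pad=0:8 ⇒ 0xa400 ⇒ little 00 a4

00 a4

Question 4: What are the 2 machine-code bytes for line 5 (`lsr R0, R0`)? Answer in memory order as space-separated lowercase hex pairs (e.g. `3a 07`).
L5: lsr op=0x1:4|rd=0:2|rs=0:2|pad=0:8 ⇒ 0x1000 ⇒ little 00 10

00 10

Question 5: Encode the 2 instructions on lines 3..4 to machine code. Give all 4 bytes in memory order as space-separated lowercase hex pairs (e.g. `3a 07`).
00 ec 00 90

L3: pop op=0xe:4|rd=3:2|pad=0:10 ⇒ 0xec00 ⇒ little 00 ec
L4: push op=0x9:4|rd=0:2|pad=0:10 ⇒ 0x9000 ⇒ little 00 90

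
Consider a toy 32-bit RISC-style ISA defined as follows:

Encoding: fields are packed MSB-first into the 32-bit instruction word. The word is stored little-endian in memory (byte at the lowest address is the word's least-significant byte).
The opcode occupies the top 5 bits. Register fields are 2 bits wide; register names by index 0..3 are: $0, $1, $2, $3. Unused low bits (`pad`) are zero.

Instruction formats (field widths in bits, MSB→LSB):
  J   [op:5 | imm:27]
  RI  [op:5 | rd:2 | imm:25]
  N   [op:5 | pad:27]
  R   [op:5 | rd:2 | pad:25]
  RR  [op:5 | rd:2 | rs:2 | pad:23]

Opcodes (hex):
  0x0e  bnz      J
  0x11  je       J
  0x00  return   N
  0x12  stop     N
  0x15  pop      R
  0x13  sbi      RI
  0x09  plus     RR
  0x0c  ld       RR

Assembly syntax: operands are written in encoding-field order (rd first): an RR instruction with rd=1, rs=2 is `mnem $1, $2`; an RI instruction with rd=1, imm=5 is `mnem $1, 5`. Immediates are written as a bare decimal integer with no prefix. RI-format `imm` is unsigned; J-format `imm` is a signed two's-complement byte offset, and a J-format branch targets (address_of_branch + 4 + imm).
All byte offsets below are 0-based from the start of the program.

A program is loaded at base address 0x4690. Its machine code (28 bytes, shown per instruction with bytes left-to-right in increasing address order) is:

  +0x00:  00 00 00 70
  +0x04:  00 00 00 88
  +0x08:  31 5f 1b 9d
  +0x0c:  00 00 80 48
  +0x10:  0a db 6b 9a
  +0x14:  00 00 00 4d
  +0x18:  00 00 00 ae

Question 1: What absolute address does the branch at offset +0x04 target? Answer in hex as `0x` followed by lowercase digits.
0x4698

@+04  little-endian(00 00 00 88) = 0x88000000
  opcode bits[31:27]=0x11: je/J
  imm: (w>>0)&0x7ffffff=0x0 → 0
  target = base 0x4690 + off 0x04 + 4 + imm 0 = 0x4698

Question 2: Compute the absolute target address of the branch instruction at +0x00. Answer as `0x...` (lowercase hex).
+0x00: 00 00 00 70 ⇒ word 0x70000000 (little)
  opcode bits[31:27]=0xe: bnz/J
  imm@[26:0]=0x0 ⇒ 0
  target = base 0x4690 + off 0x00 + 4 + imm 0 = 0x4694

0x4694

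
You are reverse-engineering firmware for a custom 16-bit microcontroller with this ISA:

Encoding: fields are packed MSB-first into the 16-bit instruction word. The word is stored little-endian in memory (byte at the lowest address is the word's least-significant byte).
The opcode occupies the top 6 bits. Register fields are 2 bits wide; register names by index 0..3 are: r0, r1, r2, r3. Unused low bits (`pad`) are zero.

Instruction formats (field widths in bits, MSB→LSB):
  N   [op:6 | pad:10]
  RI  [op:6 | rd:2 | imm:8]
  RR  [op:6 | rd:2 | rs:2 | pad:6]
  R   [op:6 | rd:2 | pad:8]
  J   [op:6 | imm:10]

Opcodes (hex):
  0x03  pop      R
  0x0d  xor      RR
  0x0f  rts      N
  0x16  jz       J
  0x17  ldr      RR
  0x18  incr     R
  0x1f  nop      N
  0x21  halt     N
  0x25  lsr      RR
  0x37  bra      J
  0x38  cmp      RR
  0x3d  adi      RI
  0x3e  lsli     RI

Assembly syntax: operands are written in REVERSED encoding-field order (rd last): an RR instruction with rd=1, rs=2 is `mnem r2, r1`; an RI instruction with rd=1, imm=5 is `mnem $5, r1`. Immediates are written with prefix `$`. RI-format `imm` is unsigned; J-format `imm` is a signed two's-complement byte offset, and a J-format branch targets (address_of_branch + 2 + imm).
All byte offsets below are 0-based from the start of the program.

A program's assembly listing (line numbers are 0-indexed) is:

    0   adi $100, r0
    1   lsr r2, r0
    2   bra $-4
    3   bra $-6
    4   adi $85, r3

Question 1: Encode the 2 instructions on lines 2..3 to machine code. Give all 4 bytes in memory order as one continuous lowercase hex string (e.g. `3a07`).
line 2 (bra): pack op=0x37:6|imm=-4:10 = 0xdffc; little→ fc df
line 3 (bra): pack op=0x37:6|imm=-6:10 = 0xdffa; little→ fa df

fcdffadf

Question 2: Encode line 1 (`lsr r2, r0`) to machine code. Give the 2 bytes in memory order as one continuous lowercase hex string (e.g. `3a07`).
8094

line 1 (lsr): pack op=0x25:6|rd=0:2|rs=2:2|pad=0:6 = 0x9480; little→ 80 94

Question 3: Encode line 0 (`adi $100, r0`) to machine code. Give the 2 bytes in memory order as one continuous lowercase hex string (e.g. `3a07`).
L0: adi op=0x3d:6|rd=0:2|imm=100:8 ⇒ 0xf464 ⇒ little 64 f4

64f4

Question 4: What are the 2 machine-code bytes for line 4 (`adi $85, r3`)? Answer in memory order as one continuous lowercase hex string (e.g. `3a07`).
4. adi fields op=0x3d:6|rd=3:2|imm=85:8 → word f755h → 55 f7

55f7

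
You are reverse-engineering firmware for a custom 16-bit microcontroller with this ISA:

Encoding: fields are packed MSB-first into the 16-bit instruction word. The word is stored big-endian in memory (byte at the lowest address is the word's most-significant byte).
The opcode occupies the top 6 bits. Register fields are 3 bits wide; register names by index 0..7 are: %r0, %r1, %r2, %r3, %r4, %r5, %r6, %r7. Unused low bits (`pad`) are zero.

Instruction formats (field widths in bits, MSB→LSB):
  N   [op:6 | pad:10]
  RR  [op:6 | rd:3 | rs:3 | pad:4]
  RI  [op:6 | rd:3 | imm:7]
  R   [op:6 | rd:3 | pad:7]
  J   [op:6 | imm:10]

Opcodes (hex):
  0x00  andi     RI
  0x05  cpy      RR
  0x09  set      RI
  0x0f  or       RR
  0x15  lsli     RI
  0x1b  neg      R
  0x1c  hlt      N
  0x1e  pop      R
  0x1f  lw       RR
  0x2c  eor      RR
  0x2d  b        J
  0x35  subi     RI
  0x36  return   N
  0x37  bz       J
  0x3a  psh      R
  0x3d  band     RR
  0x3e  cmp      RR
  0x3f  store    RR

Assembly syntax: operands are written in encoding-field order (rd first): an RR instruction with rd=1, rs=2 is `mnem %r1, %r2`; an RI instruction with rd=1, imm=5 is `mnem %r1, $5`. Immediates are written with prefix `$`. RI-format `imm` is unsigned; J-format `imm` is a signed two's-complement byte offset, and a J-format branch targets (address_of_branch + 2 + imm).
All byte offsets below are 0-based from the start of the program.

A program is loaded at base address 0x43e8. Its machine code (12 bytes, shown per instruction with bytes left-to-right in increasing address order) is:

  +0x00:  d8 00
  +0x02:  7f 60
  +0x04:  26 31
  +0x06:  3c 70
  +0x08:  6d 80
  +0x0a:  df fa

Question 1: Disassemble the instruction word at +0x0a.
bz $-6

[0a] df fa → 0xdffa
  top 6b → 0x37 → bz [J]
  imm: (w>>0)&0x3ff=0x3fa (s10→-6) → $-6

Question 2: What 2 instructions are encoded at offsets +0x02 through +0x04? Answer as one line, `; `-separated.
[02] 7f 60 → 0x7f60
  top 6b → 0x1f → lw [RR]
  [9:7] rd=6 = %r6
  [6:4] rs=6 = %r6
[04] 26 31 → 0x2631
  top 6b → 0x9 → set [RI]
  [9:7] rd=4 = %r4
  [6:0] imm=49 = $49

lw %r6, %r6; set %r4, $49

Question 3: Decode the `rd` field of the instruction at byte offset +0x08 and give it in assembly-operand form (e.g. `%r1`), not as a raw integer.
%r3

+0x08: 6d 80 ⇒ word 0x6d80 (big)
  opcode bits[15:10]=0x1b: neg/R
  rd: (w>>7)&0x7=0x3 → %r3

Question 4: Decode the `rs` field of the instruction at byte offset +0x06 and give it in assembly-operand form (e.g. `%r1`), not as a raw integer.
off 0x06: read 3c 70 as big → 0x3c70
  opcode bits[15:10]=0xf: or/RR
  [9:7] rd=0 = %r0
  [6:4] rs=7 = %r7

%r7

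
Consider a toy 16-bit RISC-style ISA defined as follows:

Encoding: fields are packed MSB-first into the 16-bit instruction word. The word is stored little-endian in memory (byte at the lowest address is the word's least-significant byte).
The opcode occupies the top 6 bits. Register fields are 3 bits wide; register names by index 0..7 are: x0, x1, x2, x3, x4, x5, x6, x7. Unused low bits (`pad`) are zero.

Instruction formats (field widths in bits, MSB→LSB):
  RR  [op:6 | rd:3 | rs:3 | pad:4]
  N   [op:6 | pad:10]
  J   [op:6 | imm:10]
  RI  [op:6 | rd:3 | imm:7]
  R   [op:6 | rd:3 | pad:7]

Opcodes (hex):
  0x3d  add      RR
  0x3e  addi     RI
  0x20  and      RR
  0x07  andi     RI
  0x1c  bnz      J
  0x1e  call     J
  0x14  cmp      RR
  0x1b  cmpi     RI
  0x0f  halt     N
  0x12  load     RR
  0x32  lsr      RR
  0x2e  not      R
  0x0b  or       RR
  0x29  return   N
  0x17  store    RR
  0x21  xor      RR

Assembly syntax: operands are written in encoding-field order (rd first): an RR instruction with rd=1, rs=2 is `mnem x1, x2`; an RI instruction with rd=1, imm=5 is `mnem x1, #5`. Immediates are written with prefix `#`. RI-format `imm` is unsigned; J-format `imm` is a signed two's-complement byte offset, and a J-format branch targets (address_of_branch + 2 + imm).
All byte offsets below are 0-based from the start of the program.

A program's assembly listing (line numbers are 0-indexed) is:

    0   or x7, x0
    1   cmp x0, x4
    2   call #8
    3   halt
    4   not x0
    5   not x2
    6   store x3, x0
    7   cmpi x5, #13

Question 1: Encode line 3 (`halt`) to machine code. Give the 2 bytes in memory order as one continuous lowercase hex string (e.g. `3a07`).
line 3 (halt): pack op=0xf:6|pad=0:10 = 0x3c00; little→ 00 3c

003c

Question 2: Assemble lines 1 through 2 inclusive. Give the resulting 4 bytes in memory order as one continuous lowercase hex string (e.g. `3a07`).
L1: cmp op=0x14:6|rd=0:3|rs=4:3|pad=0:4 ⇒ 0x5040 ⇒ little 40 50
L2: call op=0x1e:6|imm=8:10 ⇒ 0x7808 ⇒ little 08 78

40500878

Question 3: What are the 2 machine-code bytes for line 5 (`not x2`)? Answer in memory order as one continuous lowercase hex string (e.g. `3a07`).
00b9

line 5 (not): pack op=0x2e:6|rd=2:3|pad=0:7 = 0xb900; little→ 00 b9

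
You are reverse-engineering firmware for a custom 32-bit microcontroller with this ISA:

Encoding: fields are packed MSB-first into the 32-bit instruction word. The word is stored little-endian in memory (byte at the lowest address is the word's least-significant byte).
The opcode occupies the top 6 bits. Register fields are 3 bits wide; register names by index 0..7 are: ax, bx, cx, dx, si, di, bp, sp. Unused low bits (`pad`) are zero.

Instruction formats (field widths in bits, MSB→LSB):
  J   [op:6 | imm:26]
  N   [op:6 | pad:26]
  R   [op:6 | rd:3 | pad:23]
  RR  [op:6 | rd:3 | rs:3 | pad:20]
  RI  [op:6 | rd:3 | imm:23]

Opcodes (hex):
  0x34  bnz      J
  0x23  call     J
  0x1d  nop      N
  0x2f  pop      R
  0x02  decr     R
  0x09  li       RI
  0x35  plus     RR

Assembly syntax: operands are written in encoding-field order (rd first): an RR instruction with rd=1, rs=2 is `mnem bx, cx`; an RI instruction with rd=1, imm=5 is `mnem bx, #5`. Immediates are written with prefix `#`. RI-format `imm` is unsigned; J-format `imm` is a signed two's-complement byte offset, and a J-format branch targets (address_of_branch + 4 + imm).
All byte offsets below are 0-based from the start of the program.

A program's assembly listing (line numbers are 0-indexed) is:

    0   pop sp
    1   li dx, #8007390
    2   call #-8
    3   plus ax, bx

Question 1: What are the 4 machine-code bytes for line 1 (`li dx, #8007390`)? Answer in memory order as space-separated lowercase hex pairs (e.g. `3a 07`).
1. li fields op=0x9:6|rd=3:3|imm=8007390:23 → word 25fa2edeh → de 2e fa 25

de 2e fa 25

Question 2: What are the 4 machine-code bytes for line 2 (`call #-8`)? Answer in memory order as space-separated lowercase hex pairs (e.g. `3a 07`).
f8 ff ff 8f

line 2 (call): pack op=0x23:6|imm=-8:26 = 0x8ffffff8; little→ f8 ff ff 8f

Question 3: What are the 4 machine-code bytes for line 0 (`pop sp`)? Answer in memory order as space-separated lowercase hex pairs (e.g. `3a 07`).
L0: pop op=0x2f:6|rd=7:3|pad=0:23 ⇒ 0xbf800000 ⇒ little 00 00 80 bf

00 00 80 bf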